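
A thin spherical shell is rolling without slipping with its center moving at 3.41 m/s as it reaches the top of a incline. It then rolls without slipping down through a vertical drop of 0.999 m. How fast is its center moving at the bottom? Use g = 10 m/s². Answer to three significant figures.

Here I = (2/3)MR², so the shape factor k = I/(MR²) = 2/3.
Rolling without slipping gives ω = v/R, so the total kinetic energy is ½Mv² + ½Iω² = ½(1+k)Mv² = (5/6)Mv².
Energy conservation: (5/6)Mv₀² + Mgh = (5/6)Mv², so v² = v₀² + 2gh/(1+k).
v = √(3.41² + 2×10×0.999/1.667) = √23.62 ≈ 4.86 m/s.

v ≈ 4.86 m/s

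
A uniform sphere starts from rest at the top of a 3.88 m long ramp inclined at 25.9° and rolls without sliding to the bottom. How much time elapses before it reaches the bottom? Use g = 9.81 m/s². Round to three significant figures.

With I = (2/5)MR², the ratio k = I/(MR²) is 0.4.
Translational: Mg sinθ − f = Ma. Rotational about the CM: fR = Iα = kMRa, so f = kMa.
Hence a = g sinθ/(1+k) = 9.81×sin25.9°/1.4 = 3.061 m/s².
With constant a from rest, t = √(2L/a) = √(2·3.88/3.061) ≈ 1.59 s.

t ≈ 1.59 s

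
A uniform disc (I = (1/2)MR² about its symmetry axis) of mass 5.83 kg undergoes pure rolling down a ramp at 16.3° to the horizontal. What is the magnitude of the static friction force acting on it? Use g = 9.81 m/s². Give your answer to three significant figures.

f ≈ 5.35 N

For this body I = (1/2)MR², i.e. k = I/(MR²) = 0.5.
Translational: Mg sinθ − f = Ma. Rotational about the CM: fR = Iα = kMRa, so f = kMa.
Combining, a = g sinθ/(1+k) and f = kMa = kMg sinθ/(1+k).
f = 0.5 × 5.83 × 9.81 × sin16.3° / 1.5 ≈ 5.35 N.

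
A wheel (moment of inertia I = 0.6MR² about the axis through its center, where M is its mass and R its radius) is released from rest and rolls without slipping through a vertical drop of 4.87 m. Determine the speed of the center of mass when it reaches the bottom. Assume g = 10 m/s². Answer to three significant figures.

With I = 0.6MR², the ratio k = I/(MR²) is 0.6.
Pure rolling means v = ωR; then KE = ½Mv² + ½I(v/R)² = ½(1+k)Mv² = (4/5)Mv².
Energy conservation: Mgh = (4/5)Mv², so v = √(2gh/(1+k)) = √(2 × 10 × 4.87 / 1.6) ≈ 7.80 m/s.

v ≈ 7.80 m/s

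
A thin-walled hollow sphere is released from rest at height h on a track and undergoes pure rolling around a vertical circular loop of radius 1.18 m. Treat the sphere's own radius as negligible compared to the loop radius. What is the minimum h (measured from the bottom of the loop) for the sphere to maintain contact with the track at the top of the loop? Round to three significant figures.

For this body I = (2/3)MR², i.e. k = I/(MR²) = 2/3.
At the top, contact is just lost when gravity alone supplies the centripetal force: Mg = Mv_top²/r, i.e. v_top² = gr.
With ω = v/R, the kinetic energy at speed v is ½(1+k)Mv² = (5/6)Mv².
Energy conservation from release (height h) to the top (height 2r): Mgh = Mg(2r) + (5/6)M·gr.
Thus h_min = 2r + (1+k)r/2 = r(2 + 1.667/2) = 1.18 × 2.833 ≈ 3.34 m.

h_min ≈ 3.34 m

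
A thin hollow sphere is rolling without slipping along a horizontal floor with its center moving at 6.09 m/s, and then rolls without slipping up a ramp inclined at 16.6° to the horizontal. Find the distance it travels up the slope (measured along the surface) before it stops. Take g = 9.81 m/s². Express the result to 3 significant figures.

The moment of inertia is (2/3)MR², giving k ≡ I/(MR²) = 2/3.
Pure rolling means v = ωR; then KE = ½Mv² + ½I(v/R)² = ½(1+k)Mv² = (5/6)Mv².
Setting this equal to Mgh gives the vertical rise h = (1+k)v₀²/(2g) = 1.667×6.09²/(2×9.81) = 3.151 m.
The distance along the slope is d = h/sinθ = 3.151/sin16.6° ≈ 11.0 m.

d ≈ 11.0 m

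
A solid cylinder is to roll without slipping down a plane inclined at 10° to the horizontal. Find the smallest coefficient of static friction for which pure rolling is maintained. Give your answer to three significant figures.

The moment of inertia is (1/2)MR², giving k ≡ I/(MR²) = 0.5.
Newton's second law down the slope: Mg sinθ − f = Ma. The torque equation fR = Iα (with α = a/R) gives f = kMa.
These give a = g sinθ/(1+k) and the required friction f = kMg sinθ/(1+k).
The normal force is N = Mg cosθ, so μ_min = f/N = k tanθ/(1+k).
μ_min = 0.5 × tan10° / 1.5 ≈ 0.0588.

μ_min ≈ 0.0588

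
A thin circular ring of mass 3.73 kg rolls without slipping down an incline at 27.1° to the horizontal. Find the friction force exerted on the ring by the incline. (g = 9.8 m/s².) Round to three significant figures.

For this body I = MR², i.e. k = I/(MR²) = 1.
Newton's second law down the slope: Mg sinθ − f = Ma. The torque equation fR = Iα (with α = a/R) gives f = kMa.
Combining, a = g sinθ/(1+k) and f = kMa = kMg sinθ/(1+k).
f = 1 × 3.73 × 9.8 × sin27.1° / 2 ≈ 8.33 N.

f ≈ 8.33 N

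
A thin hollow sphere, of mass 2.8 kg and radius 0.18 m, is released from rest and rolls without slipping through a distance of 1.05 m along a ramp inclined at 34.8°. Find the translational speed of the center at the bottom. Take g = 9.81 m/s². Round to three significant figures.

v ≈ 2.66 m/s

With I = (2/3)MR², the ratio k = I/(MR²) is 2/3.
Rolling without slipping gives ω = v/R, so the total kinetic energy is ½Mv² + ½Iω² = ½(1+k)Mv² = (5/6)Mv².
The vertical drop is h = L sinθ = 1.05 × sin34.8° = 0.5992 m.
Energy conservation: Mgh = (5/6)Mv², so v = √(2gh/(1+k)) = √(2 × 9.81 × 0.5992 / 1.667) ≈ 2.66 m/s.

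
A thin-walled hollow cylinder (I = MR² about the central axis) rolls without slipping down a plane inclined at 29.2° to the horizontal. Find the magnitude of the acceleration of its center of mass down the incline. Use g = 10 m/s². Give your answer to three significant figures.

a ≈ 2.44 m/s²

With I = MR², the ratio k = I/(MR²) is 1.
Newton's second law down the slope: Mg sinθ − f = Ma. The torque equation fR = Iα (with α = a/R) gives f = kMa.
Eliminating f: Mg sinθ = (1+k)Ma, so a = g sinθ/(1+k) = 10 × sin29.2° / 2 ≈ 2.44 m/s².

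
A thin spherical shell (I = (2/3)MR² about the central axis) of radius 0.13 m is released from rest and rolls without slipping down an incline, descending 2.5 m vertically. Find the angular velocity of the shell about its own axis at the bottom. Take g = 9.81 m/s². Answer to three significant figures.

ω ≈ 41.7 rad/s

For this body I = (2/3)MR², i.e. k = I/(MR²) = 2/3.
Rolling without slipping gives ω = v/R, so the total kinetic energy is ½Mv² + ½Iω² = ½(1+k)Mv² = (5/6)Mv².
Energy conservation Mgh = ½(1+k)Mv² gives v = √(2gh/(1+k)) = √(2 × 9.81 × 2.5 / 1.667) = 5.425 m/s.
The angular speed follows from ω = v/R = 5.425/0.13 ≈ 41.7 rad/s.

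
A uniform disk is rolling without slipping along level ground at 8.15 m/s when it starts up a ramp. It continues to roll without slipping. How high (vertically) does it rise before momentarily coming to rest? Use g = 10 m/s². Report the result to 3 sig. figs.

h ≈ 4.98 m

With I = (1/2)MR², the ratio k = I/(MR²) is 0.5.
Pure rolling means v = ωR; then KE = ½Mv² + ½I(v/R)² = ½(1+k)Mv² = (3/4)Mv².
All of this converts to potential energy at the highest point: (3/4)Mv₀² = Mgh.
Thus h = (1+k)v₀²/(2g) = 1.5 × 8.15² / (2 × 10) ≈ 4.98 m.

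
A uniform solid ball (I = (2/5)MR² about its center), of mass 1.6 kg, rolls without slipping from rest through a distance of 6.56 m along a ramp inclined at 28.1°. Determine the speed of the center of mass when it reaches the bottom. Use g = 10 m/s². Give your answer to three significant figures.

Here I = (2/5)MR², so the shape factor k = I/(MR²) = 0.4.
Pure rolling means v = ωR; then KE = ½Mv² + ½I(v/R)² = ½(1+k)Mv² = (7/10)Mv².
The vertical drop is h = L sinθ = 6.56 × sin28.1° = 3.09 m.
Energy conservation: Mgh = (7/10)Mv², so v = √(2gh/(1+k)) = √(2 × 10 × 3.09 / 1.4) ≈ 6.64 m/s.

v ≈ 6.64 m/s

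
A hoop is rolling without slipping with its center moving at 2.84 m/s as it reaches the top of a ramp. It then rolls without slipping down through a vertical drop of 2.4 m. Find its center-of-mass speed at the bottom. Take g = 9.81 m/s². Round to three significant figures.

v ≈ 5.62 m/s

Here I = MR², so the shape factor k = I/(MR²) = 1.
Since it rolls without slipping, ω = v/R and KE = ½Mv² + ½Iω² = ½(1+k)Mv² = Mv².
Energy conservation: Mv₀² + Mgh = Mv², so v² = v₀² + 2gh/(1+k).
v = √(2.84² + 2×9.81×2.4/2) = √31.61 ≈ 5.62 m/s.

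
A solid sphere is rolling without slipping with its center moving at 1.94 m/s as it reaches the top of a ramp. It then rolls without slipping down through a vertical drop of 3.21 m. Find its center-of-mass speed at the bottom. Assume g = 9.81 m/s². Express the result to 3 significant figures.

Here I = (2/5)MR², so the shape factor k = I/(MR²) = 0.4.
Pure rolling means v = ωR; then KE = ½Mv² + ½I(v/R)² = ½(1+k)Mv² = (7/10)Mv².
Conserving energy between top and bottom: (7/10)Mv² = (7/10)Mv₀² + Mgh, hence v² = v₀² + 2gh/(1+k).
v = √(1.94² + 2×9.81×3.21/1.4) = √48.75 ≈ 6.98 m/s.

v ≈ 6.98 m/s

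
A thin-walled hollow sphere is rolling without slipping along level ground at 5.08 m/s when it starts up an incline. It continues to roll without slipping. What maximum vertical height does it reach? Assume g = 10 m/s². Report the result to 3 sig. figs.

h ≈ 2.15 m

The moment of inertia is (2/3)MR², giving k ≡ I/(MR²) = 2/3.
Pure rolling means v = ωR; then KE = ½Mv² + ½I(v/R)² = ½(1+k)Mv² = (5/6)Mv².
At the top the kinetic energy is zero, so (5/6)Mv₀² = Mgh.
Thus h = (1+k)v₀²/(2g) = 1.667 × 5.08² / (2 × 10) ≈ 2.15 m.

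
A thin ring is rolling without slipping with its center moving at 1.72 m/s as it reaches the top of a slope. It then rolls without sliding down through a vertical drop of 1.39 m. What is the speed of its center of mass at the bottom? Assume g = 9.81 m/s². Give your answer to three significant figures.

For this body I = MR², i.e. k = I/(MR²) = 1.
Since it rolls without slipping, ω = v/R and KE = ½Mv² + ½Iω² = ½(1+k)Mv² = Mv².
Conserving energy between top and bottom: Mv² = Mv₀² + Mgh, hence v² = v₀² + 2gh/(1+k).
v = √(1.72² + 2×9.81×1.39/2) = √16.59 ≈ 4.07 m/s.

v ≈ 4.07 m/s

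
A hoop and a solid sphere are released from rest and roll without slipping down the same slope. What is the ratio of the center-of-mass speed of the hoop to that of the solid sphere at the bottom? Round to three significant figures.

v_ratio ≈ 0.837

Each satisfies Mgh = ½(1+k)Mv² with k = I/(MR²), so v ∝ 1/√(1+k).
For the hoop k = 1; for the solid sphere k = 0.4.
v₁/v₂ = √((1+k₂)/(1+k₁)) = √(1.4/2) ≈ 0.837.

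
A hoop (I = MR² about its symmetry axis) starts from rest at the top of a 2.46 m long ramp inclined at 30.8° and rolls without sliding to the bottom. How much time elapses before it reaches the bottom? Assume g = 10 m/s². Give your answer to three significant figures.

With I = MR², the ratio k = I/(MR²) is 1.
Newton's second law down the slope: Mg sinθ − f = Ma. The torque equation fR = Iα (with α = a/R) gives f = kMa.
Hence a = g sinθ/(1+k) = 10×sin30.8°/2 = 2.56 m/s².
Starting from rest, L = ½at², so t = √(2L/a) = √(2×2.46/2.56) ≈ 1.39 s.

t ≈ 1.39 s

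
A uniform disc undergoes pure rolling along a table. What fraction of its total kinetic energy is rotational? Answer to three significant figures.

The moment of inertia is (1/2)MR², giving k ≡ I/(MR²) = 0.5.
Since ω = v/R, the translational part is ½Mv² and the rotational part is ½I(v/R)² = ½kMv²; the total is ½(1+k)Mv².
The rotational fraction is therefore k/(1+k) = 0.5/1.5 ≈ 0.333.

fraction ≈ 0.333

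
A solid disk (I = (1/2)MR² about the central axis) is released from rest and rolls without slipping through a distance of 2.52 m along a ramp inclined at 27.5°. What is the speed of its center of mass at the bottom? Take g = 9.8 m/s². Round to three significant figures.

v ≈ 3.90 m/s

Here I = (1/2)MR², so the shape factor k = I/(MR²) = 0.5.
Since it rolls without slipping, ω = v/R and KE = ½Mv² + ½Iω² = ½(1+k)Mv² = (3/4)Mv².
The vertical drop is h = L sinθ = 2.52 × sin27.5° = 1.164 m.
Energy conservation: Mgh = (3/4)Mv², so v = √(2gh/(1+k)) = √(2 × 9.8 × 1.164 / 1.5) ≈ 3.90 m/s.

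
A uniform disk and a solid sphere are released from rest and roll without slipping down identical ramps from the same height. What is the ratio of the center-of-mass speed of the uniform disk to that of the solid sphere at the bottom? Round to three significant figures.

Each satisfies Mgh = ½(1+k)Mv² with k = I/(MR²), so v ∝ 1/√(1+k).
For the uniform disk k = 0.5; for the solid sphere k = 0.4.
v₁/v₂ = √((1+k₂)/(1+k₁)) = √(1.4/1.5) ≈ 0.966.

v_ratio ≈ 0.966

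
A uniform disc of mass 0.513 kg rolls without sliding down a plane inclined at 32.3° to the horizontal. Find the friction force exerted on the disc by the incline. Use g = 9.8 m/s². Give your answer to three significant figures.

For this body I = (1/2)MR², i.e. k = I/(MR²) = 0.5.
Translational: Mg sinθ − f = Ma. Rotational about the CM: fR = Iα = kMRa, so f = kMa.
Combining, a = g sinθ/(1+k) and f = kMa = kMg sinθ/(1+k).
f = 0.5 × 0.513 × 9.8 × sin32.3° / 1.5 ≈ 0.895 N.

f ≈ 0.895 N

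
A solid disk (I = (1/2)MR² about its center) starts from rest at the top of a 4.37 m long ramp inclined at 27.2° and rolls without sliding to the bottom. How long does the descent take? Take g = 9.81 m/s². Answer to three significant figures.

For this body I = (1/2)MR², i.e. k = I/(MR²) = 0.5.
Along the incline Mg sinθ − f = Ma, and torque about the center fR = Iα = kMR²(a/R) gives f = kMa.
Hence a = g sinθ/(1+k) = 9.81×sin27.2°/1.5 = 2.989 m/s².
Starting from rest, L = ½at², so t = √(2L/a) = √(2×4.37/2.989) ≈ 1.71 s.

t ≈ 1.71 s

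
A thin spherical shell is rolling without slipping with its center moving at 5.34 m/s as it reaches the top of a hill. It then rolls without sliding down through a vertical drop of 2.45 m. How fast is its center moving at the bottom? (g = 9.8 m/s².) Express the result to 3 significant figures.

With I = (2/3)MR², the ratio k = I/(MR²) is 2/3.
The rolling condition ω = v/R makes the rotational term ½I(v/R)² = ½kMv², so KE_total = ½(1+k)Mv² = (5/6)Mv².
Energy conservation: (5/6)Mv₀² + Mgh = (5/6)Mv², so v² = v₀² + 2gh/(1+k).
v = √(5.34² + 2×9.8×2.45/1.667) = √57.33 ≈ 7.57 m/s.

v ≈ 7.57 m/s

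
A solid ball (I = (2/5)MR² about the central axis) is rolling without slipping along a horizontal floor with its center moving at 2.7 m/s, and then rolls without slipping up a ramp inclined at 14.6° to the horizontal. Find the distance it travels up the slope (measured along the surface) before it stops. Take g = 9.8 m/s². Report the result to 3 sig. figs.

Here I = (2/5)MR², so the shape factor k = I/(MR²) = 0.4.
Rolling without slipping gives ω = v/R, so the total kinetic energy is ½Mv² + ½Iω² = ½(1+k)Mv² = (7/10)Mv².
Setting this equal to Mgh gives the vertical rise h = (1+k)v₀²/(2g) = 1.4×2.7²/(2×9.8) = 0.5207 m.
Along the incline, d = h/sinθ = 0.5207/sin14.6° ≈ 2.07 m.

d ≈ 2.07 m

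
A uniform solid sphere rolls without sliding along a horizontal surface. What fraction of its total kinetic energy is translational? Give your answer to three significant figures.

fraction ≈ 0.714

Here I = (2/5)MR², so the shape factor k = I/(MR²) = 0.4.
Since ω = v/R, the translational part is ½Mv² and the rotational part is ½I(v/R)² = ½kMv²; the total is ½(1+k)Mv².
The translational fraction is therefore 1/(1+k) = 1/1.4 ≈ 0.714.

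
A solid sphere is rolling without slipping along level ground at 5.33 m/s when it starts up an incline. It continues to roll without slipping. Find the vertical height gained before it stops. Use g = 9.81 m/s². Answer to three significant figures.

h ≈ 2.03 m

The moment of inertia is (2/5)MR², giving k ≡ I/(MR²) = 0.4.
Rolling without slipping gives ω = v/R, so the total kinetic energy is ½Mv² + ½Iω² = ½(1+k)Mv² = (7/10)Mv².
At the top the kinetic energy is zero, so (7/10)Mv₀² = Mgh.
Thus h = (1+k)v₀²/(2g) = 1.4 × 5.33² / (2 × 9.81) ≈ 2.03 m.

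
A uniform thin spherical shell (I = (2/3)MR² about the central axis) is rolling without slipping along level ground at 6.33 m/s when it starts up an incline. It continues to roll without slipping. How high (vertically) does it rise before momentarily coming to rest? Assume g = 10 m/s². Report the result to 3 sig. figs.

With I = (2/3)MR², the ratio k = I/(MR²) is 2/3.
The rolling condition ω = v/R makes the rotational term ½I(v/R)² = ½kMv², so KE_total = ½(1+k)Mv² = (5/6)Mv².
All of this converts to potential energy at the highest point: (5/6)Mv₀² = Mgh.
Thus h = (1+k)v₀²/(2g) = 1.667 × 6.33² / (2 × 10) ≈ 3.34 m.

h ≈ 3.34 m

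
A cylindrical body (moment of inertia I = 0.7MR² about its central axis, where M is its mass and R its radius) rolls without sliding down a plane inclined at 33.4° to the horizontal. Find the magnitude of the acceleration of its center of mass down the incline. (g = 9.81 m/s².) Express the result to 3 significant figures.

For this body I = 0.7MR², i.e. k = I/(MR²) = 0.7.
Translational: Mg sinθ − f = Ma. Rotational about the CM: fR = Iα = kMRa, so f = kMa.
Eliminating f: Mg sinθ = (1+k)Ma, so a = g sinθ/(1+k) = 9.81 × sin33.4° / 1.7 ≈ 3.18 m/s².

a ≈ 3.18 m/s²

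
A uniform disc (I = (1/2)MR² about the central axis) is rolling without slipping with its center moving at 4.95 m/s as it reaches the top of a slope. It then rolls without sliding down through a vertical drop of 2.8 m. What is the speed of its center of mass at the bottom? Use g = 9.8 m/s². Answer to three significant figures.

v ≈ 7.82 m/s

Here I = (1/2)MR², so the shape factor k = I/(MR²) = 0.5.
The rolling condition ω = v/R makes the rotational term ½I(v/R)² = ½kMv², so KE_total = ½(1+k)Mv² = (3/4)Mv².
Energy conservation: (3/4)Mv₀² + Mgh = (3/4)Mv², so v² = v₀² + 2gh/(1+k).
v = √(4.95² + 2×9.8×2.8/1.5) = √61.09 ≈ 7.82 m/s.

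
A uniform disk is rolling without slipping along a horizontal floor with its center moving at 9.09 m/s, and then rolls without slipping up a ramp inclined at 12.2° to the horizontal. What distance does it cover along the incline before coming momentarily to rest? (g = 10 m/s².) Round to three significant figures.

d ≈ 29.3 m

For this body I = (1/2)MR², i.e. k = I/(MR²) = 0.5.
Since it rolls without slipping, ω = v/R and KE = ½Mv² + ½Iω² = ½(1+k)Mv² = (3/4)Mv².
Setting this equal to Mgh gives the vertical rise h = (1+k)v₀²/(2g) = 1.5×9.09²/(2×10) = 6.197 m.
Along the incline, d = h/sinθ = 6.197/sin12.2° ≈ 29.3 m.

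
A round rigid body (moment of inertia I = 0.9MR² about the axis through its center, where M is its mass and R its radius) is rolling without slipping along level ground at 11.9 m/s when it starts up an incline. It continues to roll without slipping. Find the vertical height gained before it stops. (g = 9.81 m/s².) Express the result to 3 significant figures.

With I = 0.9MR², the ratio k = I/(MR²) is 0.9.
Pure rolling means v = ωR; then KE = ½Mv² + ½I(v/R)² = ½(1+k)Mv² = (19/20)Mv².
At the top the kinetic energy is zero, so (19/20)Mv₀² = Mgh.
Thus h = (1+k)v₀²/(2g) = 1.9 × 11.9² / (2 × 9.81) ≈ 13.7 m.

h ≈ 13.7 m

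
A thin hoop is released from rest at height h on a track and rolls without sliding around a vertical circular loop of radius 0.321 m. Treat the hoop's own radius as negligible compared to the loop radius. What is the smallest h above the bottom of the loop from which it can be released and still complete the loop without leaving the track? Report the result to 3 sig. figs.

With I = MR², the ratio k = I/(MR²) is 1.
At the top, contact is just lost when gravity alone supplies the centripetal force: Mg = Mv_top²/r, i.e. v_top² = gr.
With ω = v/R, the kinetic energy at speed v is ½(1+k)Mv² = Mv².
Energy conservation from release (height h) to the top (height 2r): Mgh = Mg(2r) + M·gr.
Thus h_min = 2r + (1+k)r/2 = r(2 + 2/2) = 0.321 × 3 ≈ 0.963 m.

h_min ≈ 0.963 m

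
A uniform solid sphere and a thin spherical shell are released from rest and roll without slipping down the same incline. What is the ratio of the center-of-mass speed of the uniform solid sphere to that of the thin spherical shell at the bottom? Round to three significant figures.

Each satisfies Mgh = ½(1+k)Mv² with k = I/(MR²), so v ∝ 1/√(1+k).
For the uniform solid sphere k = 0.4; for the thin spherical shell k = 2/3.
v₁/v₂ = √((1+k₂)/(1+k₁)) = √(1.667/1.4) ≈ 1.09.

v_ratio ≈ 1.09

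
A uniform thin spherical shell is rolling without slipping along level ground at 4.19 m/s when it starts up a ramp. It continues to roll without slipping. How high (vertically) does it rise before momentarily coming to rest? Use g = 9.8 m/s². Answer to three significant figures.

h ≈ 1.49 m

With I = (2/3)MR², the ratio k = I/(MR²) is 2/3.
The rolling condition ω = v/R makes the rotational term ½I(v/R)² = ½kMv², so KE_total = ½(1+k)Mv² = (5/6)Mv².
At the top the kinetic energy is zero, so (5/6)Mv₀² = Mgh.
Thus h = (1+k)v₀²/(2g) = 1.667 × 4.19² / (2 × 9.8) ≈ 1.49 m.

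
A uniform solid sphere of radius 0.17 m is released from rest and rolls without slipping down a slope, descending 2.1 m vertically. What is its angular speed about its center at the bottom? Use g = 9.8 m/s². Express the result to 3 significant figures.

With I = (2/5)MR², the ratio k = I/(MR²) is 0.4.
Rolling without slipping gives ω = v/R, so the total kinetic energy is ½Mv² + ½Iω² = ½(1+k)Mv² = (7/10)Mv².
Energy conservation Mgh = ½(1+k)Mv² gives v = √(2gh/(1+k)) = √(2 × 9.8 × 2.1 / 1.4) = 5.422 m/s.
The angular speed follows from ω = v/R = 5.422/0.17 ≈ 31.9 rad/s.

ω ≈ 31.9 rad/s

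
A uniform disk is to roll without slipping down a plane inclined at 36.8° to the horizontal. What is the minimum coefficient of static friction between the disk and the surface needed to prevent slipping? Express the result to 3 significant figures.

For this body I = (1/2)MR², i.e. k = I/(MR²) = 0.5.
Translational: Mg sinθ − f = Ma. Rotational about the CM: fR = Iα = kMRa, so f = kMa.
These give a = g sinθ/(1+k) and the required friction f = kMg sinθ/(1+k).
With N = Mg cosθ, the no-slip condition f ≤ μN gives μ_min = f/N = k tanθ/(1+k).
μ_min = 0.5 × tan36.8° / 1.5 ≈ 0.249.

μ_min ≈ 0.249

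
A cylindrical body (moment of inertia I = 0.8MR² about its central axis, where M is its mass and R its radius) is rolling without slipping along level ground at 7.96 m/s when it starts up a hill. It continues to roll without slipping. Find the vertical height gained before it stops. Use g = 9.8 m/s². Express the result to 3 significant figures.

With I = 0.8MR², the ratio k = I/(MR²) is 0.8.
Since it rolls without slipping, ω = v/R and KE = ½Mv² + ½Iω² = ½(1+k)Mv² = (9/10)Mv².
At the top the kinetic energy is zero, so (9/10)Mv₀² = Mgh.
Thus h = (1+k)v₀²/(2g) = 1.8 × 7.96² / (2 × 9.8) ≈ 5.82 m.

h ≈ 5.82 m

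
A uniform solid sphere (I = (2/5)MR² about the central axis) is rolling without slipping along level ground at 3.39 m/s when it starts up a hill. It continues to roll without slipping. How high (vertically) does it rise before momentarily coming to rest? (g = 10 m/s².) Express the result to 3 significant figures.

With I = (2/5)MR², the ratio k = I/(MR²) is 0.4.
Since it rolls without slipping, ω = v/R and KE = ½Mv² + ½Iω² = ½(1+k)Mv² = (7/10)Mv².
At the top the kinetic energy is zero, so (7/10)Mv₀² = Mgh.
Thus h = (1+k)v₀²/(2g) = 1.4 × 3.39² / (2 × 10) ≈ 0.804 m.

h ≈ 0.804 m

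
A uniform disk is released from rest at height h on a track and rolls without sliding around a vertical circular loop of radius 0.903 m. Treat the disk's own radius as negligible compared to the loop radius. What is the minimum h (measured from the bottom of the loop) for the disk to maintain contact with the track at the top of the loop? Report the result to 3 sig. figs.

h_min ≈ 2.48 m

Here I = (1/2)MR², so the shape factor k = I/(MR²) = 0.5.
At the top, contact is just lost when gravity alone supplies the centripetal force: Mg = Mv_top²/r, i.e. v_top² = gr.
With ω = v/R, the kinetic energy at speed v is ½(1+k)Mv² = (3/4)Mv².
Energy conservation from release (height h) to the top (height 2r): Mgh = Mg(2r) + (3/4)M·gr.
Thus h_min = 2r + (1+k)r/2 = r(2 + 1.5/2) = 0.903 × 2.75 ≈ 2.48 m.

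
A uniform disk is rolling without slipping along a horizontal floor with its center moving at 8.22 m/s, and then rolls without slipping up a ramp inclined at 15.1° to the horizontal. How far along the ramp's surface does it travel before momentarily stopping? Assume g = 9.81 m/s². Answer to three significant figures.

d ≈ 19.8 m

The moment of inertia is (1/2)MR², giving k ≡ I/(MR²) = 0.5.
Rolling without slipping gives ω = v/R, so the total kinetic energy is ½Mv² + ½Iω² = ½(1+k)Mv² = (3/4)Mv².
Setting this equal to Mgh gives the vertical rise h = (1+k)v₀²/(2g) = 1.5×8.22²/(2×9.81) = 5.166 m.
The distance along the slope is d = h/sinθ = 5.166/sin15.1° ≈ 19.8 m.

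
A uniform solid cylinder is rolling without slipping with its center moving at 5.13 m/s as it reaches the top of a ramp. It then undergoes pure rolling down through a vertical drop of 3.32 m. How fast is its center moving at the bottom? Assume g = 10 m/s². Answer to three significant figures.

With I = (1/2)MR², the ratio k = I/(MR²) is 0.5.
The rolling condition ω = v/R makes the rotational term ½I(v/R)² = ½kMv², so KE_total = ½(1+k)Mv² = (3/4)Mv².
Conserving energy between top and bottom: (3/4)Mv² = (3/4)Mv₀² + Mgh, hence v² = v₀² + 2gh/(1+k).
v = √(5.13² + 2×10×3.32/1.5) = √70.58 ≈ 8.40 m/s.

v ≈ 8.40 m/s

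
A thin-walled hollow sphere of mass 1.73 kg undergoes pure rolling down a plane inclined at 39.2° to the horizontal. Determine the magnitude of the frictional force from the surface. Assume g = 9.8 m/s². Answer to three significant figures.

f ≈ 4.29 N

With I = (2/3)MR², the ratio k = I/(MR²) is 2/3.
Newton's second law down the slope: Mg sinθ − f = Ma. The torque equation fR = Iα (with α = a/R) gives f = kMa.
Combining, a = g sinθ/(1+k) and f = kMa = kMg sinθ/(1+k).
f = (2/3) × 1.73 × 9.8 × sin39.2° / 1.667 ≈ 4.29 N.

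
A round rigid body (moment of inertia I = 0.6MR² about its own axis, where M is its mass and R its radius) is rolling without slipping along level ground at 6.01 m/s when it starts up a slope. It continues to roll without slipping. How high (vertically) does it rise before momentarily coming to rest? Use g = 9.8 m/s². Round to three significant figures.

For this body I = 0.6MR², i.e. k = I/(MR²) = 0.6.
Rolling without slipping gives ω = v/R, so the total kinetic energy is ½Mv² + ½Iω² = ½(1+k)Mv² = (4/5)Mv².
All of this converts to potential energy at the highest point: (4/5)Mv₀² = Mgh.
Thus h = (1+k)v₀²/(2g) = 1.6 × 6.01² / (2 × 9.8) ≈ 2.95 m.

h ≈ 2.95 m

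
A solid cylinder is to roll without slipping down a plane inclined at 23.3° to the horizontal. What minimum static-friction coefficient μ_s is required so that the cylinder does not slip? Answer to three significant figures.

The moment of inertia is (1/2)MR², giving k ≡ I/(MR²) = 0.5.
Along the incline Mg sinθ − f = Ma, and torque about the center fR = Iα = kMR²(a/R) gives f = kMa.
These give a = g sinθ/(1+k) and the required friction f = kMg sinθ/(1+k).
With N = Mg cosθ, the no-slip condition f ≤ μN gives μ_min = f/N = k tanθ/(1+k).
μ_min = 0.5 × tan23.3° / 1.5 ≈ 0.144.

μ_min ≈ 0.144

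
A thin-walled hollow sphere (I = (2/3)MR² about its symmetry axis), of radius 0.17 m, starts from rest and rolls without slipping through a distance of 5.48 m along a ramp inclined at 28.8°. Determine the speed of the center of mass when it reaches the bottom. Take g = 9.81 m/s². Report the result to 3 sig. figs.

With I = (2/3)MR², the ratio k = I/(MR²) is 2/3.
Rolling without slipping gives ω = v/R, so the total kinetic energy is ½Mv² + ½Iω² = ½(1+k)Mv² = (5/6)Mv².
The vertical drop is h = L sinθ = 5.48 × sin28.8° = 2.64 m.
Setting Mgh = (5/6)Mv² gives v = √(2gh/(1+k)) = √(2·9.81·2.64/1.667) ≈ 5.57 m/s.

v ≈ 5.57 m/s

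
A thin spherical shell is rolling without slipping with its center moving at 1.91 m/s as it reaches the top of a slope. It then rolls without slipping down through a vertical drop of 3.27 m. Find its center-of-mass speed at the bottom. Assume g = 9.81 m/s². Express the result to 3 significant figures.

v ≈ 6.49 m/s

Here I = (2/3)MR², so the shape factor k = I/(MR²) = 2/3.
Rolling without slipping gives ω = v/R, so the total kinetic energy is ½Mv² + ½Iω² = ½(1+k)Mv² = (5/6)Mv².
Energy conservation: (5/6)Mv₀² + Mgh = (5/6)Mv², so v² = v₀² + 2gh/(1+k).
v = √(1.91² + 2×9.81×3.27/1.667) = √42.14 ≈ 6.49 m/s.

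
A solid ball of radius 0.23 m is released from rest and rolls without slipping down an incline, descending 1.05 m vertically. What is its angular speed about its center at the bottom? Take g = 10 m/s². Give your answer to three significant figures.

ω ≈ 16.8 rad/s

With I = (2/5)MR², the ratio k = I/(MR²) is 0.4.
Rolling without slipping gives ω = v/R, so the total kinetic energy is ½Mv² + ½Iω² = ½(1+k)Mv² = (7/10)Mv².
Energy conservation Mgh = ½(1+k)Mv² gives v = √(2gh/(1+k)) = √(2 × 10 × 1.05 / 1.4) = 3.873 m/s.
Then ω = v/R = 3.873 / 0.23 ≈ 16.8 rad/s.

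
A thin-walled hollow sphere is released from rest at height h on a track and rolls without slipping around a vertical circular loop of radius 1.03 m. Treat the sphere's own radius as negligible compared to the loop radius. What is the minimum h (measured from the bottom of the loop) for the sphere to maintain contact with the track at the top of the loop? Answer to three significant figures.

h_min ≈ 2.92 m

For this body I = (2/3)MR², i.e. k = I/(MR²) = 2/3.
At the top of the loop, the minimum-contact condition is Mg = Mv_top²/r, so v_top² = gr.
With ω = v/R, the kinetic energy at speed v is ½(1+k)Mv² = (5/6)Mv².
Energy conservation from release (height h) to the top (height 2r): Mgh = Mg(2r) + (5/6)M·gr.
Thus h_min = 2r + (1+k)r/2 = r(2 + 1.667/2) = 1.03 × 2.833 ≈ 2.92 m.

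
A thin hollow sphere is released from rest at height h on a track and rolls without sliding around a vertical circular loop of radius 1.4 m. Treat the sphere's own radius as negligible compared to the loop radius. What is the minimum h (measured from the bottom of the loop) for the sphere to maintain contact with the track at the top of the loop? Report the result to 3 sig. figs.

With I = (2/3)MR², the ratio k = I/(MR²) is 2/3.
At the top of the loop, the minimum-contact condition is Mg = Mv_top²/r, so v_top² = gr.
With ω = v/R, the kinetic energy at speed v is ½(1+k)Mv² = (5/6)Mv².
Energy conservation from release (height h) to the top (height 2r): Mgh = Mg(2r) + (5/6)M·gr.
Thus h_min = 2r + (1+k)r/2 = r(2 + 1.667/2) = 1.4 × 2.833 ≈ 3.97 m.

h_min ≈ 3.97 m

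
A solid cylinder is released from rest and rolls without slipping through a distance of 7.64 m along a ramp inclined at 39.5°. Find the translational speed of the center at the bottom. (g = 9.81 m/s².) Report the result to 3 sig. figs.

Here I = (1/2)MR², so the shape factor k = I/(MR²) = 0.5.
Rolling without slipping gives ω = v/R, so the total kinetic energy is ½Mv² + ½Iω² = ½(1+k)Mv² = (3/4)Mv².
The vertical drop is h = L sinθ = 7.64 × sin39.5° = 4.86 m.
Energy conservation: Mgh = (3/4)Mv², so v = √(2gh/(1+k)) = √(2 × 9.81 × 4.86 / 1.5) ≈ 7.97 m/s.

v ≈ 7.97 m/s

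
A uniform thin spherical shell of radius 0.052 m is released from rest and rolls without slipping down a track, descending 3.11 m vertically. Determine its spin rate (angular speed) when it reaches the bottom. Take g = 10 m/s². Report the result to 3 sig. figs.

ω ≈ 117 rad/s

Here I = (2/3)MR², so the shape factor k = I/(MR²) = 2/3.
Rolling without slipping gives ω = v/R, so the total kinetic energy is ½Mv² + ½Iω² = ½(1+k)Mv² = (5/6)Mv².
Energy conservation Mgh = ½(1+k)Mv² gives v = √(2gh/(1+k)) = √(2 × 10 × 3.11 / 1.667) = 6.109 m/s.
The angular speed follows from ω = v/R = 6.109/0.052 ≈ 117 rad/s.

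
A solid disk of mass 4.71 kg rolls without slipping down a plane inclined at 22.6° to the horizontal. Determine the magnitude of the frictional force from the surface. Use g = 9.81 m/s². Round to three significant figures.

For this body I = (1/2)MR², i.e. k = I/(MR²) = 0.5.
Translational: Mg sinθ − f = Ma. Rotational about the CM: fR = Iα = kMRa, so f = kMa.
Combining, a = g sinθ/(1+k) and f = kMa = kMg sinθ/(1+k).
f = 0.5 × 4.71 × 9.81 × sin22.6° / 1.5 ≈ 5.92 N.

f ≈ 5.92 N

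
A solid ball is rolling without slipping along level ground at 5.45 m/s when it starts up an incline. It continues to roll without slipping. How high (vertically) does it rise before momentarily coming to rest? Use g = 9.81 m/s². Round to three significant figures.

h ≈ 2.12 m

With I = (2/5)MR², the ratio k = I/(MR²) is 0.4.
Rolling without slipping gives ω = v/R, so the total kinetic energy is ½Mv² + ½Iω² = ½(1+k)Mv² = (7/10)Mv².
At the top the kinetic energy is zero, so (7/10)Mv₀² = Mgh.
Thus h = (1+k)v₀²/(2g) = 1.4 × 5.45² / (2 × 9.81) ≈ 2.12 m.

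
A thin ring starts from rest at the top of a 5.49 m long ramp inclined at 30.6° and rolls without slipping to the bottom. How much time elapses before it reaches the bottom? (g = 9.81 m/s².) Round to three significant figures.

t ≈ 2.10 s

For this body I = MR², i.e. k = I/(MR²) = 1.
Newton's second law down the slope: Mg sinθ − f = Ma. The torque equation fR = Iα (with α = a/R) gives f = kMa.
Hence a = g sinθ/(1+k) = 9.81×sin30.6°/2 = 2.497 m/s².
Starting from rest, L = ½at², so t = √(2L/a) = √(2×5.49/2.497) ≈ 2.10 s.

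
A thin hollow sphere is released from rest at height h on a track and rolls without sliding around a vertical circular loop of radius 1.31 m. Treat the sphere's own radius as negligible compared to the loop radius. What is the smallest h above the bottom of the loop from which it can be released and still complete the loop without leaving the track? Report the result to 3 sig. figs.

The moment of inertia is (2/3)MR², giving k ≡ I/(MR²) = 2/3.
At the top, contact is just lost when gravity alone supplies the centripetal force: Mg = Mv_top²/r, i.e. v_top² = gr.
With ω = v/R, the kinetic energy at speed v is ½(1+k)Mv² = (5/6)Mv².
Energy conservation from release (height h) to the top (height 2r): Mgh = Mg(2r) + (5/6)M·gr.
Thus h_min = 2r + (1+k)r/2 = r(2 + 1.667/2) = 1.31 × 2.833 ≈ 3.71 m.

h_min ≈ 3.71 m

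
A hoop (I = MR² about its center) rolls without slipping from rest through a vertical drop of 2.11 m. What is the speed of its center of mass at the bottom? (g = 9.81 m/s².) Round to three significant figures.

v ≈ 4.55 m/s

The moment of inertia is MR², giving k ≡ I/(MR²) = 1.
Pure rolling means v = ωR; then KE = ½Mv² + ½I(v/R)² = ½(1+k)Mv² = Mv².
Setting Mgh = Mv² gives v = √(2gh/(1+k)) = √(2·9.81·2.11/2) ≈ 4.55 m/s.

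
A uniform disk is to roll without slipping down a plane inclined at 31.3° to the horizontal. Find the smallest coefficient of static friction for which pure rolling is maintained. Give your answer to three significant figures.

μ_min ≈ 0.203

The moment of inertia is (1/2)MR², giving k ≡ I/(MR²) = 0.5.
Newton's second law down the slope: Mg sinθ − f = Ma. The torque equation fR = Iα (with α = a/R) gives f = kMa.
These give a = g sinθ/(1+k) and the required friction f = kMg sinθ/(1+k).
The normal force is N = Mg cosθ, so μ_min = f/N = k tanθ/(1+k).
μ_min = 0.5 × tan31.3° / 1.5 ≈ 0.203.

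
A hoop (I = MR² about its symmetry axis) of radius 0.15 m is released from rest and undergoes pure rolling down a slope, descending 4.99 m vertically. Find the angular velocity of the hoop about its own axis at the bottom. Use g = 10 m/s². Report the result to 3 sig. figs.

ω ≈ 47.1 rad/s

With I = MR², the ratio k = I/(MR²) is 1.
The rolling condition ω = v/R makes the rotational term ½I(v/R)² = ½kMv², so KE_total = ½(1+k)Mv² = Mv².
Energy conservation Mgh = ½(1+k)Mv² gives v = √(2gh/(1+k)) = √(2 × 10 × 4.99 / 2) = 7.064 m/s.
The angular speed follows from ω = v/R = 7.064/0.15 ≈ 47.1 rad/s.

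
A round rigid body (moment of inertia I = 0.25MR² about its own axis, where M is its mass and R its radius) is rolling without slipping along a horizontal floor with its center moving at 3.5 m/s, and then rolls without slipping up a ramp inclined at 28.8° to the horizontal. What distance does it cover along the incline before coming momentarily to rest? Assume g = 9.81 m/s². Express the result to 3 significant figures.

d ≈ 1.62 m

For this body I = 0.25MR², i.e. k = I/(MR²) = 0.25.
Rolling without slipping gives ω = v/R, so the total kinetic energy is ½Mv² + ½Iω² = ½(1+k)Mv² = (5/8)Mv².
Setting this equal to Mgh gives the vertical rise h = (1+k)v₀²/(2g) = 1.25×3.5²/(2×9.81) = 0.7805 m.
Along the incline, d = h/sinθ = 0.7805/sin28.8° ≈ 1.62 m.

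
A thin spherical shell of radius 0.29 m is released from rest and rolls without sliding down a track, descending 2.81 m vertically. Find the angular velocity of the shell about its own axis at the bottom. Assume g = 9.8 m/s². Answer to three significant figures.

The moment of inertia is (2/3)MR², giving k ≡ I/(MR²) = 2/3.
Rolling without slipping gives ω = v/R, so the total kinetic energy is ½Mv² + ½Iω² = ½(1+k)Mv² = (5/6)Mv².
Energy conservation Mgh = ½(1+k)Mv² gives v = √(2gh/(1+k)) = √(2 × 9.8 × 2.81 / 1.667) = 5.749 m/s.
Then ω = v/R = 5.749 / 0.29 ≈ 19.8 rad/s.

ω ≈ 19.8 rad/s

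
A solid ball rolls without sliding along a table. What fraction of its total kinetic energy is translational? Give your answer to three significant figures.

The moment of inertia is (2/5)MR², giving k ≡ I/(MR²) = 0.4.
With ω = v/R, KE_trans = ½Mv² and KE_rot = ½Iω² = ½kMv², so KE_total = ½(1+k)Mv².
The translational fraction is therefore 1/(1+k) = 1/1.4 ≈ 0.714.

fraction ≈ 0.714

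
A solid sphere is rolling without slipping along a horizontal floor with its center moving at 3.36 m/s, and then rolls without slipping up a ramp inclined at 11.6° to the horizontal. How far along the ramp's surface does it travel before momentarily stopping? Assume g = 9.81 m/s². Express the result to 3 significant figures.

The moment of inertia is (2/5)MR², giving k ≡ I/(MR²) = 0.4.
Since it rolls without slipping, ω = v/R and KE = ½Mv² + ½Iω² = ½(1+k)Mv² = (7/10)Mv².
Setting this equal to Mgh gives the vertical rise h = (1+k)v₀²/(2g) = 1.4×3.36²/(2×9.81) = 0.8056 m.
Along the incline, d = h/sinθ = 0.8056/sin11.6° ≈ 4.01 m.

d ≈ 4.01 m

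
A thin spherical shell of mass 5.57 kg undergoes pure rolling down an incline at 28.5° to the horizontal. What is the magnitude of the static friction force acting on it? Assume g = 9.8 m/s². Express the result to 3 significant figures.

For this body I = (2/3)MR², i.e. k = I/(MR²) = 2/3.
Translational: Mg sinθ − f = Ma. Rotational about the CM: fR = Iα = kMRa, so f = kMa.
Combining, a = g sinθ/(1+k) and f = kMa = kMg sinθ/(1+k).
f = (2/3) × 5.57 × 9.8 × sin28.5° / 1.667 ≈ 10.4 N.

f ≈ 10.4 N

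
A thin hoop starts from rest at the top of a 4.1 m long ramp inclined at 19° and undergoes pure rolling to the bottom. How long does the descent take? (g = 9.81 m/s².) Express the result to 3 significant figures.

For this body I = MR², i.e. k = I/(MR²) = 1.
Translational: Mg sinθ − f = Ma. Rotational about the CM: fR = Iα = kMRa, so f = kMa.
Hence a = g sinθ/(1+k) = 9.81×sin19°/2 = 1.597 m/s².
With constant a from rest, t = √(2L/a) = √(2·4.1/1.597) ≈ 2.27 s.

t ≈ 2.27 s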